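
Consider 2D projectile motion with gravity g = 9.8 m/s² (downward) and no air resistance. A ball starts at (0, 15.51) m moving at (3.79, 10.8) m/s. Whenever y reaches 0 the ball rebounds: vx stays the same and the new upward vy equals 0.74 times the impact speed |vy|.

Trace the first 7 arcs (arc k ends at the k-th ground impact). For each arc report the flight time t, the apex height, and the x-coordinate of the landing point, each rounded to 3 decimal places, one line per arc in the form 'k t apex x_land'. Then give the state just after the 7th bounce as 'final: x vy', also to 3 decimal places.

1 3.195 21.461 12.108
2 3.097 11.752 23.847
3 2.292 6.435 32.534
4 1.696 3.524 38.962
5 1.255 1.930 43.719
6 0.929 1.057 47.239
7 0.687 0.579 49.844
final: 49.844 2.492

Arc 1: start y=15.510, vy=10.800 → t=3.195, apex=21.461, x_land=12.108, impact vy=-20.509
  bounce: vy ← 0.74·20.509 = 15.177
Arc 2: start y=0.000, vy=15.177 → t=3.097, apex=11.752, x_land=23.847, impact vy=-15.177
  bounce: vy ← 0.74·15.177 = 11.231
Arc 3: start y=0.000, vy=11.231 → t=2.292, apex=6.435, x_land=32.534, impact vy=-11.231
  bounce: vy ← 0.74·11.231 = 8.311
Arc 4: start y=0.000, vy=8.311 → t=1.696, apex=3.524, x_land=38.962, impact vy=-8.311
  bounce: vy ← 0.74·8.311 = 6.150
Arc 5: start y=0.000, vy=6.150 → t=1.255, apex=1.930, x_land=43.719, impact vy=-6.150
  bounce: vy ← 0.74·6.150 = 4.551
Arc 6: start y=0.000, vy=4.551 → t=0.929, apex=1.057, x_land=47.239, impact vy=-4.551
  bounce: vy ← 0.74·4.551 = 3.368
Arc 7: start y=0.000, vy=3.368 → t=0.687, apex=0.579, x_land=49.844, impact vy=-3.368
  bounce: vy ← 0.74·3.368 = 2.492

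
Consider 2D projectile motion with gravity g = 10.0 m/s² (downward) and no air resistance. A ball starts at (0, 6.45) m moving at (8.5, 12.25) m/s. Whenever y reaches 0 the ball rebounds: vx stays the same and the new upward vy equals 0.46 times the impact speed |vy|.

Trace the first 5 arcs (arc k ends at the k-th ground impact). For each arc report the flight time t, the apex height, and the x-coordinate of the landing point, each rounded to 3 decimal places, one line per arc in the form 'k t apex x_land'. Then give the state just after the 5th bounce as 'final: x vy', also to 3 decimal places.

1 2.896 13.953 24.612
2 1.537 2.952 37.675
3 0.707 0.625 43.685
4 0.325 0.132 46.449
5 0.150 0.028 47.720
final: 47.720 0.344

Arc 1: start y=6.450, vy=12.250 → t=2.896, apex=13.953, x_land=24.612, impact vy=-16.705
  bounce: vy ← 0.46·16.705 = 7.684
Arc 2: start y=0.000, vy=7.684 → t=1.537, apex=2.952, x_land=37.675, impact vy=-7.684
  bounce: vy ← 0.46·7.684 = 3.535
Arc 3: start y=0.000, vy=3.535 → t=0.707, apex=0.625, x_land=43.685, impact vy=-3.535
  bounce: vy ← 0.46·3.535 = 1.626
Arc 4: start y=0.000, vy=1.626 → t=0.325, apex=0.132, x_land=46.449, impact vy=-1.626
  bounce: vy ← 0.46·1.626 = 0.748
Arc 5: start y=0.000, vy=0.748 → t=0.150, apex=0.028, x_land=47.720, impact vy=-0.748
  bounce: vy ← 0.46·0.748 = 0.344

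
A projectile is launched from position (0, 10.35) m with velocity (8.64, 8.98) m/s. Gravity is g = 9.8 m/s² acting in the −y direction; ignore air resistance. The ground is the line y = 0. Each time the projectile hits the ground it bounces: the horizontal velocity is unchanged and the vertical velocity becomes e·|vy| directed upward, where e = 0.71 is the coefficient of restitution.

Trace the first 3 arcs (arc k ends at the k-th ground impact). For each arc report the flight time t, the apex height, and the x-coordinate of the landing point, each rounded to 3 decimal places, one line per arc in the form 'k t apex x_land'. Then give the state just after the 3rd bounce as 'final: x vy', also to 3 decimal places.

Arc 1: start y=10.350, vy=8.980 → t=2.634, apex=14.464, x_land=22.762, impact vy=-16.837
  bounce: vy ← 0.71·16.837 = 11.955
Arc 2: start y=0.000, vy=11.955 → t=2.440, apex=7.291, x_land=43.841, impact vy=-11.955
  bounce: vy ← 0.71·11.955 = 8.488
Arc 3: start y=0.000, vy=8.488 → t=1.732, apex=3.676, x_land=58.807, impact vy=-8.488
  bounce: vy ← 0.71·8.488 = 6.026

1 2.634 14.464 22.762
2 2.440 7.291 43.841
3 1.732 3.676 58.807
final: 58.807 6.026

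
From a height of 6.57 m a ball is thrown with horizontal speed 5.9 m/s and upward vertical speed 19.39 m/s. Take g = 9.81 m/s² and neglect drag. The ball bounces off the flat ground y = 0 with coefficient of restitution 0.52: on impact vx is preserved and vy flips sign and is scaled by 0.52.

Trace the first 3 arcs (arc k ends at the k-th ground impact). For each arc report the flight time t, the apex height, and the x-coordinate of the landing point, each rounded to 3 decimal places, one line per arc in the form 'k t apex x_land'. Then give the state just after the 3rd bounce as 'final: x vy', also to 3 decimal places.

1 4.267 25.733 25.175
2 2.382 6.958 39.230
3 1.239 1.881 46.538
final: 46.538 3.159

Arc 1: start y=6.570, vy=19.390 → t=4.267, apex=25.733, x_land=25.175, impact vy=-22.469
  bounce: vy ← 0.52·22.469 = 11.684
Arc 2: start y=0.000, vy=11.684 → t=2.382, apex=6.958, x_land=39.230, impact vy=-11.684
  bounce: vy ← 0.52·11.684 = 6.076
Arc 3: start y=0.000, vy=6.076 → t=1.239, apex=1.881, x_land=46.538, impact vy=-6.076
  bounce: vy ← 0.52·6.076 = 3.159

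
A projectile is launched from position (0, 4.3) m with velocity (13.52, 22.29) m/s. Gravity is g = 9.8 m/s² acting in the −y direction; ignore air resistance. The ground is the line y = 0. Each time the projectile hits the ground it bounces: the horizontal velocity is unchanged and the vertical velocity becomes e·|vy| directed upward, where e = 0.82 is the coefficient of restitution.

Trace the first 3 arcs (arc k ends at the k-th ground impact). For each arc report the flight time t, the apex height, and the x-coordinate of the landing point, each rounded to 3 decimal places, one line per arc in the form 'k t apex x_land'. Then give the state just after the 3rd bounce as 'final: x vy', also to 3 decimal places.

Arc 1: start y=4.300, vy=22.290 → t=4.734, apex=29.649, x_land=64.008, impact vy=-24.107
  bounce: vy ← 0.82·24.107 = 19.767
Arc 2: start y=0.000, vy=19.767 → t=4.034, apex=19.936, x_land=118.550, impact vy=-19.767
  bounce: vy ← 0.82·19.767 = 16.209
Arc 3: start y=0.000, vy=16.209 → t=3.308, apex=13.405, x_land=163.274, impact vy=-16.209
  bounce: vy ← 0.82·16.209 = 13.292

1 4.734 29.649 64.008
2 4.034 19.936 118.550
3 3.308 13.405 163.274
final: 163.274 13.292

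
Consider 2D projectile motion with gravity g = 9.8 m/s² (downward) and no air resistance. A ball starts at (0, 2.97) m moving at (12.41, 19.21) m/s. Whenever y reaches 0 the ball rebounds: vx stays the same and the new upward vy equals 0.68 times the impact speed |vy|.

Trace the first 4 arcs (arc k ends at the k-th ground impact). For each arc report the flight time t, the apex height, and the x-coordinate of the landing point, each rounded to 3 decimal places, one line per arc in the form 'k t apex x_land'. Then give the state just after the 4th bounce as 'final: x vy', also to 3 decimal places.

1 4.069 21.798 50.501
2 2.868 10.079 86.098
3 1.951 4.661 110.304
4 1.326 2.155 126.765
final: 126.765 4.419

Arc 1: start y=2.970, vy=19.210 → t=4.069, apex=21.798, x_land=50.501, impact vy=-20.670
  bounce: vy ← 0.68·20.670 = 14.055
Arc 2: start y=0.000, vy=14.055 → t=2.868, apex=10.079, x_land=86.098, impact vy=-14.055
  bounce: vy ← 0.68·14.055 = 9.558
Arc 3: start y=0.000, vy=9.558 → t=1.951, apex=4.661, x_land=110.304, impact vy=-9.558
  bounce: vy ← 0.68·9.558 = 6.499
Arc 4: start y=0.000, vy=6.499 → t=1.326, apex=2.155, x_land=126.765, impact vy=-6.499
  bounce: vy ← 0.68·6.499 = 4.419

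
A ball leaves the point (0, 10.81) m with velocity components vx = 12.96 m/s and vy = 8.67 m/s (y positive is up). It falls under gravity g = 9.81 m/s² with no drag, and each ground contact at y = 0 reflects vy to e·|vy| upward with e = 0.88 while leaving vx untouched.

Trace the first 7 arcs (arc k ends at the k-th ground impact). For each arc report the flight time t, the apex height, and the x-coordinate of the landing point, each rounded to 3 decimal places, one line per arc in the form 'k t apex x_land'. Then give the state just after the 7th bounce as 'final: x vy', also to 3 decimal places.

1 2.611 14.641 33.845
2 3.041 11.338 73.253
3 2.676 8.780 107.932
4 2.355 6.799 138.450
5 2.072 5.265 165.306
6 1.824 4.078 188.939
7 1.605 3.158 209.736
final: 209.736 6.927

Arc 1: start y=10.810, vy=8.670 → t=2.611, apex=14.641, x_land=33.845, impact vy=-16.949
  bounce: vy ← 0.88·16.949 = 14.915
Arc 2: start y=0.000, vy=14.915 → t=3.041, apex=11.338, x_land=73.253, impact vy=-14.915
  bounce: vy ← 0.88·14.915 = 13.125
Arc 3: start y=0.000, vy=13.125 → t=2.676, apex=8.780, x_land=107.932, impact vy=-13.125
  bounce: vy ← 0.88·13.125 = 11.550
Arc 4: start y=0.000, vy=11.550 → t=2.355, apex=6.799, x_land=138.450, impact vy=-11.550
  bounce: vy ← 0.88·11.550 = 10.164
Arc 5: start y=0.000, vy=10.164 → t=2.072, apex=5.265, x_land=165.306, impact vy=-10.164
  bounce: vy ← 0.88·10.164 = 8.944
Arc 6: start y=0.000, vy=8.944 → t=1.824, apex=4.078, x_land=188.939, impact vy=-8.944
  bounce: vy ← 0.88·8.944 = 7.871
Arc 7: start y=0.000, vy=7.871 → t=1.605, apex=3.158, x_land=209.736, impact vy=-7.871
  bounce: vy ← 0.88·7.871 = 6.927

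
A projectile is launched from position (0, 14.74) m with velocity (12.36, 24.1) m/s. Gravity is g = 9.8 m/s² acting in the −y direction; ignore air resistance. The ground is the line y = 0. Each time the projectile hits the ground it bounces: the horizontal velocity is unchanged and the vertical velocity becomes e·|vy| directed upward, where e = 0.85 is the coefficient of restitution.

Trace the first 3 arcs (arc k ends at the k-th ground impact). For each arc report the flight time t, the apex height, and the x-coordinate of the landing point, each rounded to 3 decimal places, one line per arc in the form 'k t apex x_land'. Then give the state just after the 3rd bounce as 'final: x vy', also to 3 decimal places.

Arc 1: start y=14.740, vy=24.100 → t=5.468, apex=44.373, x_land=67.590, impact vy=-29.491
  bounce: vy ← 0.85·29.491 = 25.067
Arc 2: start y=0.000, vy=25.067 → t=5.116, apex=32.060, x_land=130.821, impact vy=-25.067
  bounce: vy ← 0.85·25.067 = 21.307
Arc 3: start y=0.000, vy=21.307 → t=4.348, apex=23.163, x_land=184.567, impact vy=-21.307
  bounce: vy ← 0.85·21.307 = 18.111

1 5.468 44.373 67.590
2 5.116 32.060 130.821
3 4.348 23.163 184.567
final: 184.567 18.111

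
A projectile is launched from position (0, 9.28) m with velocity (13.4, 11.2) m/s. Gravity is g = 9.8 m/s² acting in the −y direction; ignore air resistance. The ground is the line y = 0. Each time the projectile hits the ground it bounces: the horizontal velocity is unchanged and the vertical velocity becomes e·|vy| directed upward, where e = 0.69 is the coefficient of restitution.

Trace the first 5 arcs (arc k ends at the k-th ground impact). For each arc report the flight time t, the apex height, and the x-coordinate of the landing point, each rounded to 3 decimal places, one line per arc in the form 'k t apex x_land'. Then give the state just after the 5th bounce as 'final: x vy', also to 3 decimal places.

Arc 1: start y=9.280, vy=11.200 → t=2.932, apex=15.680, x_land=39.285, impact vy=-17.531
  bounce: vy ← 0.69·17.531 = 12.096
Arc 2: start y=0.000, vy=12.096 → t=2.469, apex=7.465, x_land=72.364, impact vy=-12.096
  bounce: vy ← 0.69·12.096 = 8.346
Arc 3: start y=0.000, vy=8.346 → t=1.703, apex=3.554, x_land=95.189, impact vy=-8.346
  bounce: vy ← 0.69·8.346 = 5.759
Arc 4: start y=0.000, vy=5.759 → t=1.175, apex=1.692, x_land=110.938, impact vy=-5.759
  bounce: vy ← 0.69·5.759 = 3.974
Arc 5: start y=0.000, vy=3.974 → t=0.811, apex=0.806, x_land=121.805, impact vy=-3.974
  bounce: vy ← 0.69·3.974 = 2.742

1 2.932 15.680 39.285
2 2.469 7.465 72.364
3 1.703 3.554 95.189
4 1.175 1.692 110.938
5 0.811 0.806 121.805
final: 121.805 2.742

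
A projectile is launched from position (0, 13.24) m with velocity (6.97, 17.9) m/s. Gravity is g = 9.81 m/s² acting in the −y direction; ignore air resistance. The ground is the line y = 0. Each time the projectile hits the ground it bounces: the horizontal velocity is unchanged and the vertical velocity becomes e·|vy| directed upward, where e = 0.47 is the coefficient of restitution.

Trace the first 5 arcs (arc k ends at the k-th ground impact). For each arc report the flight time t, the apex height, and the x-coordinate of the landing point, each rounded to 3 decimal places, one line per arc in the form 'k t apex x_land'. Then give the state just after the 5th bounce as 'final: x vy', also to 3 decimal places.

Arc 1: start y=13.240, vy=17.900 → t=4.280, apex=29.571, x_land=29.832, impact vy=-24.087
  bounce: vy ← 0.47·24.087 = 11.321
Arc 2: start y=0.000, vy=11.321 → t=2.308, apex=6.532, x_land=45.919, impact vy=-11.321
  bounce: vy ← 0.47·11.321 = 5.321
Arc 3: start y=0.000, vy=5.321 → t=1.085, apex=1.443, x_land=53.479, impact vy=-5.321
  bounce: vy ← 0.47·5.321 = 2.501
Arc 4: start y=0.000, vy=2.501 → t=0.510, apex=0.319, x_land=57.033, impact vy=-2.501
  bounce: vy ← 0.47·2.501 = 1.175
Arc 5: start y=0.000, vy=1.175 → t=0.240, apex=0.070, x_land=58.703, impact vy=-1.175
  bounce: vy ← 0.47·1.175 = 0.552

1 4.280 29.571 29.832
2 2.308 6.532 45.919
3 1.085 1.443 53.479
4 0.510 0.319 57.033
5 0.240 0.070 58.703
final: 58.703 0.552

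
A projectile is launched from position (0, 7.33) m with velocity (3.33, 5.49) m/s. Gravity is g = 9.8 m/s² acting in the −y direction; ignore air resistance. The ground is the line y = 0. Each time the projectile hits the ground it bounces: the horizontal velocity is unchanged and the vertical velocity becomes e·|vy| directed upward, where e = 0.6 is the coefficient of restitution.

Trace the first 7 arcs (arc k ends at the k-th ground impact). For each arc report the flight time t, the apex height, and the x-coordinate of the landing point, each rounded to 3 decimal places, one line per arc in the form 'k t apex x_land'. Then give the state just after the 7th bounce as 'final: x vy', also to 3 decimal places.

Arc 1: start y=7.330, vy=5.490 → t=1.905, apex=8.868, x_land=6.345, impact vy=-13.184
  bounce: vy ← 0.6·13.184 = 7.910
Arc 2: start y=0.000, vy=7.910 → t=1.614, apex=3.192, x_land=11.721, impact vy=-7.910
  bounce: vy ← 0.6·7.910 = 4.746
Arc 3: start y=0.000, vy=4.746 → t=0.969, apex=1.149, x_land=14.946, impact vy=-4.746
  bounce: vy ← 0.6·4.746 = 2.848
Arc 4: start y=0.000, vy=2.848 → t=0.581, apex=0.414, x_land=16.882, impact vy=-2.848
  bounce: vy ← 0.6·2.848 = 1.709
Arc 5: start y=0.000, vy=1.709 → t=0.349, apex=0.149, x_land=18.043, impact vy=-1.709
  bounce: vy ← 0.6·1.709 = 1.025
Arc 6: start y=0.000, vy=1.025 → t=0.209, apex=0.054, x_land=18.739, impact vy=-1.025
  bounce: vy ← 0.6·1.025 = 0.615
Arc 7: start y=0.000, vy=0.615 → t=0.126, apex=0.019, x_land=19.157, impact vy=-0.615
  bounce: vy ← 0.6·0.615 = 0.369

1 1.905 8.868 6.345
2 1.614 3.192 11.721
3 0.969 1.149 14.946
4 0.581 0.414 16.882
5 0.349 0.149 18.043
6 0.209 0.054 18.739
7 0.126 0.019 19.157
final: 19.157 0.369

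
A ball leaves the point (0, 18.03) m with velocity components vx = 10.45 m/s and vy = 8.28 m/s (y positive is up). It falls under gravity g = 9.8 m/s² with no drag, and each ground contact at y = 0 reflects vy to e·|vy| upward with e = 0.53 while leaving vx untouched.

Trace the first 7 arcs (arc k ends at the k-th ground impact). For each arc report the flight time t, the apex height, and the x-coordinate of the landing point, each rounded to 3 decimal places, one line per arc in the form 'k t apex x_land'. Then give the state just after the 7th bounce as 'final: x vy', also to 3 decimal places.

1 2.941 21.528 30.733
2 2.222 6.047 53.951
3 1.178 1.699 66.256
4 0.624 0.477 72.778
5 0.331 0.134 76.235
6 0.175 0.038 78.067
7 0.093 0.011 79.038
final: 79.038 0.241

Arc 1: start y=18.030, vy=8.280 → t=2.941, apex=21.528, x_land=30.733, impact vy=-20.541
  bounce: vy ← 0.53·20.541 = 10.887
Arc 2: start y=0.000, vy=10.887 → t=2.222, apex=6.047, x_land=53.951, impact vy=-10.887
  bounce: vy ← 0.53·10.887 = 5.770
Arc 3: start y=0.000, vy=5.770 → t=1.178, apex=1.699, x_land=66.256, impact vy=-5.770
  bounce: vy ← 0.53·5.770 = 3.058
Arc 4: start y=0.000, vy=3.058 → t=0.624, apex=0.477, x_land=72.778, impact vy=-3.058
  bounce: vy ← 0.53·3.058 = 1.621
Arc 5: start y=0.000, vy=1.621 → t=0.331, apex=0.134, x_land=76.235, impact vy=-1.621
  bounce: vy ← 0.53·1.621 = 0.859
Arc 6: start y=0.000, vy=0.859 → t=0.175, apex=0.038, x_land=78.067, impact vy=-0.859
  bounce: vy ← 0.53·0.859 = 0.455
Arc 7: start y=0.000, vy=0.455 → t=0.093, apex=0.011, x_land=79.038, impact vy=-0.455
  bounce: vy ← 0.53·0.455 = 0.241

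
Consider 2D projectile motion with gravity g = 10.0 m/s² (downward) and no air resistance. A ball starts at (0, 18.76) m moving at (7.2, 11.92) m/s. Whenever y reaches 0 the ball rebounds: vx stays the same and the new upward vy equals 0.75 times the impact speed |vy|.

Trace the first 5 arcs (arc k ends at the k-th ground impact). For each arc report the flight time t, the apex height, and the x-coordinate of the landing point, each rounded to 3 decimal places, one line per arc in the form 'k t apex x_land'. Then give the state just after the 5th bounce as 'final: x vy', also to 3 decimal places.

Arc 1: start y=18.760, vy=11.920 → t=3.466, apex=25.864, x_land=24.958, impact vy=-22.744
  bounce: vy ← 0.75·22.744 = 17.058
Arc 2: start y=0.000, vy=17.058 → t=3.412, apex=14.549, x_land=49.521, impact vy=-17.058
  bounce: vy ← 0.75·17.058 = 12.793
Arc 3: start y=0.000, vy=12.793 → t=2.559, apex=8.184, x_land=67.944, impact vy=-12.793
  bounce: vy ← 0.75·12.793 = 9.595
Arc 4: start y=0.000, vy=9.595 → t=1.919, apex=4.603, x_land=81.761, impact vy=-9.595
  bounce: vy ← 0.75·9.595 = 7.196
Arc 5: start y=0.000, vy=7.196 → t=1.439, apex=2.589, x_land=92.124, impact vy=-7.196
  bounce: vy ← 0.75·7.196 = 5.397

1 3.466 25.864 24.958
2 3.412 14.549 49.521
3 2.559 8.184 67.944
4 1.919 4.603 81.761
5 1.439 2.589 92.124
final: 92.124 5.397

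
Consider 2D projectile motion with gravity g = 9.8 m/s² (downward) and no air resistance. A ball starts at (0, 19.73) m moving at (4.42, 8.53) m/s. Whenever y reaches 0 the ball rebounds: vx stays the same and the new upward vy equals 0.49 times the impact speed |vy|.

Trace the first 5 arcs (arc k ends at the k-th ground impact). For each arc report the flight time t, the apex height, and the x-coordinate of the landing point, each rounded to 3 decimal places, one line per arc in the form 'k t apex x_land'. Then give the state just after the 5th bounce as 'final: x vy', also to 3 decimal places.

1 3.058 23.442 13.515
2 2.144 5.628 22.989
3 1.050 1.351 27.632
4 0.515 0.324 29.907
5 0.252 0.078 31.021
final: 31.021 0.605

Arc 1: start y=19.730, vy=8.530 → t=3.058, apex=23.442, x_land=13.515, impact vy=-21.435
  bounce: vy ← 0.49·21.435 = 10.503
Arc 2: start y=0.000, vy=10.503 → t=2.144, apex=5.628, x_land=22.989, impact vy=-10.503
  bounce: vy ← 0.49·10.503 = 5.147
Arc 3: start y=0.000, vy=5.147 → t=1.050, apex=1.351, x_land=27.632, impact vy=-5.147
  bounce: vy ← 0.49·5.147 = 2.522
Arc 4: start y=0.000, vy=2.522 → t=0.515, apex=0.324, x_land=29.907, impact vy=-2.522
  bounce: vy ← 0.49·2.522 = 1.236
Arc 5: start y=0.000, vy=1.236 → t=0.252, apex=0.078, x_land=31.021, impact vy=-1.236
  bounce: vy ← 0.49·1.236 = 0.605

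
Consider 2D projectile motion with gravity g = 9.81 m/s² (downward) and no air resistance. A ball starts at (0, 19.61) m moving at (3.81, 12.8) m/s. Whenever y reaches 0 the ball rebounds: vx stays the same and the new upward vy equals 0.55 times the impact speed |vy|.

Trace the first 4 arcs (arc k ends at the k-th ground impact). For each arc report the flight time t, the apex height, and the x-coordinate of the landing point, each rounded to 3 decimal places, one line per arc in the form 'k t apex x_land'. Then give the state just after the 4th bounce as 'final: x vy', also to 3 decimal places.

Arc 1: start y=19.610, vy=12.800 → t=3.692, apex=27.961, x_land=14.068, impact vy=-23.422
  bounce: vy ← 0.55·23.422 = 12.882
Arc 2: start y=0.000, vy=12.882 → t=2.626, apex=8.458, x_land=24.074, impact vy=-12.882
  bounce: vy ← 0.55·12.882 = 7.085
Arc 3: start y=0.000, vy=7.085 → t=1.444, apex=2.559, x_land=29.578, impact vy=-7.085
  bounce: vy ← 0.55·7.085 = 3.897
Arc 4: start y=0.000, vy=3.897 → t=0.794, apex=0.774, x_land=32.604, impact vy=-3.897
  bounce: vy ← 0.55·3.897 = 2.143

1 3.692 27.961 14.068
2 2.626 8.458 24.074
3 1.444 2.559 29.578
4 0.794 0.774 32.604
final: 32.604 2.143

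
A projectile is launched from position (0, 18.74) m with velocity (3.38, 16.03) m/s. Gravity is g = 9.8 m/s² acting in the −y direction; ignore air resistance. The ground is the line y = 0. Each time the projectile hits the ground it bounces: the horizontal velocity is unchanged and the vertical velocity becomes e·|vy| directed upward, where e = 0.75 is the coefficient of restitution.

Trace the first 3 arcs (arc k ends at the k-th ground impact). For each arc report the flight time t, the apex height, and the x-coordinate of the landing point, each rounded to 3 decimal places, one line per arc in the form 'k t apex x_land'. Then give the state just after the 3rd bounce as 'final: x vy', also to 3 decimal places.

Arc 1: start y=18.740, vy=16.030 → t=4.185, apex=31.850, x_land=14.146, impact vy=-24.985
  bounce: vy ← 0.75·24.985 = 18.739
Arc 2: start y=0.000, vy=18.739 → t=3.824, apex=17.916, x_land=27.072, impact vy=-18.739
  bounce: vy ← 0.75·18.739 = 14.054
Arc 3: start y=0.000, vy=14.054 → t=2.868, apex=10.078, x_land=36.767, impact vy=-14.054
  bounce: vy ← 0.75·14.054 = 10.541

1 4.185 31.850 14.146
2 3.824 17.916 27.072
3 2.868 10.078 36.767
final: 36.767 10.541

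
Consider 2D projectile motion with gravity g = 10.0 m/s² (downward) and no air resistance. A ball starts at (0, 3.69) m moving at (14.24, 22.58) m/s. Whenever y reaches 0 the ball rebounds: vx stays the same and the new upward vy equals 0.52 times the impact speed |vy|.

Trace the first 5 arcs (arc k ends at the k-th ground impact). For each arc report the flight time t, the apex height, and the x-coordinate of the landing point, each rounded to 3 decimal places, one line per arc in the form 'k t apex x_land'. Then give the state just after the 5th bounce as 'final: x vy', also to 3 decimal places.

1 4.674 29.183 66.556
2 2.513 7.891 102.335
3 1.307 2.134 120.940
4 0.679 0.577 130.614
5 0.353 0.156 135.645
final: 135.645 0.919

Arc 1: start y=3.690, vy=22.580 → t=4.674, apex=29.183, x_land=66.556, impact vy=-24.159
  bounce: vy ← 0.52·24.159 = 12.563
Arc 2: start y=0.000, vy=12.563 → t=2.513, apex=7.891, x_land=102.335, impact vy=-12.563
  bounce: vy ← 0.52·12.563 = 6.533
Arc 3: start y=0.000, vy=6.533 → t=1.307, apex=2.134, x_land=120.940, impact vy=-6.533
  bounce: vy ← 0.52·6.533 = 3.397
Arc 4: start y=0.000, vy=3.397 → t=0.679, apex=0.577, x_land=130.614, impact vy=-3.397
  bounce: vy ← 0.52·3.397 = 1.766
Arc 5: start y=0.000, vy=1.766 → t=0.353, apex=0.156, x_land=135.645, impact vy=-1.766
  bounce: vy ← 0.52·1.766 = 0.919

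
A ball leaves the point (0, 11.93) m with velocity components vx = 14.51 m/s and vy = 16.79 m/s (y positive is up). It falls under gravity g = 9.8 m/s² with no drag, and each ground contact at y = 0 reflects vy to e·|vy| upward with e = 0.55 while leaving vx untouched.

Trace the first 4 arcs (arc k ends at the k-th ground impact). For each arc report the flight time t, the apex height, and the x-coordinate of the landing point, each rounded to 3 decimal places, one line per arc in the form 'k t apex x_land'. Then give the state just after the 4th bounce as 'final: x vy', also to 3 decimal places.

Arc 1: start y=11.930, vy=16.790 → t=4.031, apex=26.313, x_land=58.484, impact vy=-22.710
  bounce: vy ← 0.55·22.710 = 12.490
Arc 2: start y=0.000, vy=12.490 → t=2.549, apex=7.960, x_land=95.471, impact vy=-12.490
  bounce: vy ← 0.55·12.490 = 6.870
Arc 3: start y=0.000, vy=6.870 → t=1.402, apex=2.408, x_land=115.813, impact vy=-6.870
  bounce: vy ← 0.55·6.870 = 3.778
Arc 4: start y=0.000, vy=3.778 → t=0.771, apex=0.728, x_land=127.002, impact vy=-3.778
  bounce: vy ← 0.55·3.778 = 2.078

1 4.031 26.313 58.484
2 2.549 7.960 95.471
3 1.402 2.408 115.813
4 0.771 0.728 127.002
final: 127.002 2.078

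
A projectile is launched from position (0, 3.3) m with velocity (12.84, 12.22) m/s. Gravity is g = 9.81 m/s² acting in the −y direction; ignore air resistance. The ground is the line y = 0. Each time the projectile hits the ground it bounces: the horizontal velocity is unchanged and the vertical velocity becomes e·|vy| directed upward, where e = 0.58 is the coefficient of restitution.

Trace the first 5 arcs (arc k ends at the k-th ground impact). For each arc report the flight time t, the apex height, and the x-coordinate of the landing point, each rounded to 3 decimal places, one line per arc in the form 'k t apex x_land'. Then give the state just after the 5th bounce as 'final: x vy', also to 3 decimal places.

Arc 1: start y=3.300, vy=12.220 → t=2.737, apex=10.911, x_land=35.145, impact vy=-14.631
  bounce: vy ← 0.58·14.631 = 8.486
Arc 2: start y=0.000, vy=8.486 → t=1.730, apex=3.670, x_land=57.359, impact vy=-8.486
  bounce: vy ← 0.58·8.486 = 4.922
Arc 3: start y=0.000, vy=4.922 → t=1.003, apex=1.235, x_land=70.244, impact vy=-4.922
  bounce: vy ← 0.58·4.922 = 2.855
Arc 4: start y=0.000, vy=2.855 → t=0.582, apex=0.415, x_land=77.717, impact vy=-2.855
  bounce: vy ← 0.58·2.855 = 1.656
Arc 5: start y=0.000, vy=1.656 → t=0.338, apex=0.140, x_land=82.051, impact vy=-1.656
  bounce: vy ← 0.58·1.656 = 0.960

1 2.737 10.911 35.145
2 1.730 3.670 57.359
3 1.003 1.235 70.244
4 0.582 0.415 77.717
5 0.338 0.140 82.051
final: 82.051 0.960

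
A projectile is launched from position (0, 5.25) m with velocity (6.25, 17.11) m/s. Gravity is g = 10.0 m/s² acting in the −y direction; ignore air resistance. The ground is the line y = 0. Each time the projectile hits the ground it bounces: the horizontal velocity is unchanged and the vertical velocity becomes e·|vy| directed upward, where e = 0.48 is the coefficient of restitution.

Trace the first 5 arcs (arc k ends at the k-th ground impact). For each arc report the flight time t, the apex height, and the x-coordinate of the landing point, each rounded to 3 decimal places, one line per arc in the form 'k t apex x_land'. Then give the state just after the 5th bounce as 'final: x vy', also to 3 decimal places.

Arc 1: start y=5.250, vy=17.110 → t=3.705, apex=19.888, x_land=23.159, impact vy=-19.944
  bounce: vy ← 0.48·19.944 = 9.573
Arc 2: start y=0.000, vy=9.573 → t=1.915, apex=4.582, x_land=35.125, impact vy=-9.573
  bounce: vy ← 0.48·9.573 = 4.595
Arc 3: start y=0.000, vy=4.595 → t=0.919, apex=1.056, x_land=40.869, impact vy=-4.595
  bounce: vy ← 0.48·4.595 = 2.206
Arc 4: start y=0.000, vy=2.206 → t=0.441, apex=0.243, x_land=43.626, impact vy=-2.206
  bounce: vy ← 0.48·2.206 = 1.059
Arc 5: start y=0.000, vy=1.059 → t=0.212, apex=0.056, x_land=44.949, impact vy=-1.059
  bounce: vy ← 0.48·1.059 = 0.508

1 3.705 19.888 23.159
2 1.915 4.582 35.125
3 0.919 1.056 40.869
4 0.441 0.243 43.626
5 0.212 0.056 44.949
final: 44.949 0.508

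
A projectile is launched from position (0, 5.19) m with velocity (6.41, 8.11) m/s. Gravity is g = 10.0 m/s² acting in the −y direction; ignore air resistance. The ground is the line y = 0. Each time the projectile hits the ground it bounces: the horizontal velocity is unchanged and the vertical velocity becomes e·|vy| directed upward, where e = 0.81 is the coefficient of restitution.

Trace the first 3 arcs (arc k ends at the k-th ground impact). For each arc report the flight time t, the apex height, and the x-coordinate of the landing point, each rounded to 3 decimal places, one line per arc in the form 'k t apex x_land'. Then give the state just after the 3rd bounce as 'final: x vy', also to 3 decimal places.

Arc 1: start y=5.190, vy=8.110 → t=2.113, apex=8.479, x_land=13.546, impact vy=-13.022
  bounce: vy ← 0.81·13.022 = 10.548
Arc 2: start y=0.000, vy=10.548 → t=2.110, apex=5.563, x_land=27.068, impact vy=-10.548
  bounce: vy ← 0.81·10.548 = 8.544
Arc 3: start y=0.000, vy=8.544 → t=1.709, apex=3.650, x_land=38.021, impact vy=-8.544
  bounce: vy ← 0.81·8.544 = 6.920

1 2.113 8.479 13.546
2 2.110 5.563 27.068
3 1.709 3.650 38.021
final: 38.021 6.920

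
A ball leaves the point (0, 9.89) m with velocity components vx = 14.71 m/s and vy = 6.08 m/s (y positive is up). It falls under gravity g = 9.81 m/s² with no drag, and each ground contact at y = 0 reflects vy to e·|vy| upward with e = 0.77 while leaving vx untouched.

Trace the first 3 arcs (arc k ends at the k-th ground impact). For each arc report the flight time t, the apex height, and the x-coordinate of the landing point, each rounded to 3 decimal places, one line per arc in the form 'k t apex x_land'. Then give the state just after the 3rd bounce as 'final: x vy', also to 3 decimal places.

Arc 1: start y=9.890, vy=6.080 → t=2.169, apex=11.774, x_land=31.908, impact vy=-15.199
  bounce: vy ← 0.77·15.199 = 11.703
Arc 2: start y=0.000, vy=11.703 → t=2.386, apex=6.981, x_land=67.005, impact vy=-11.703
  bounce: vy ← 0.77·11.703 = 9.011
Arc 3: start y=0.000, vy=9.011 → t=1.837, apex=4.139, x_land=94.030, impact vy=-9.011
  bounce: vy ← 0.77·9.011 = 6.939

1 2.169 11.774 31.908
2 2.386 6.981 67.005
3 1.837 4.139 94.030
final: 94.030 6.939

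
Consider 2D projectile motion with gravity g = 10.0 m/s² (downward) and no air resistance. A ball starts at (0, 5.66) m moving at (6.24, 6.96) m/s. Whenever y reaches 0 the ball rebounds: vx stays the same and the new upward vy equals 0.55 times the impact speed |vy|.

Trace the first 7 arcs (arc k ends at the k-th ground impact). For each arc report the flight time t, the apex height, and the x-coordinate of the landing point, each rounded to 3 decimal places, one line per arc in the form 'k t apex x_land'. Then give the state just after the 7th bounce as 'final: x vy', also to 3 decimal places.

1 1.967 8.082 12.276
2 1.399 2.445 21.003
3 0.769 0.740 25.803
4 0.423 0.224 28.443
5 0.233 0.068 29.895
6 0.128 0.020 30.693
7 0.070 0.006 31.133
final: 31.133 0.194

Arc 1: start y=5.660, vy=6.960 → t=1.967, apex=8.082, x_land=12.276, impact vy=-12.714
  bounce: vy ← 0.55·12.714 = 6.993
Arc 2: start y=0.000, vy=6.993 → t=1.399, apex=2.445, x_land=21.003, impact vy=-6.993
  bounce: vy ← 0.55·6.993 = 3.846
Arc 3: start y=0.000, vy=3.846 → t=0.769, apex=0.740, x_land=25.803, impact vy=-3.846
  bounce: vy ← 0.55·3.846 = 2.115
Arc 4: start y=0.000, vy=2.115 → t=0.423, apex=0.224, x_land=28.443, impact vy=-2.115
  bounce: vy ← 0.55·2.115 = 1.163
Arc 5: start y=0.000, vy=1.163 → t=0.233, apex=0.068, x_land=29.895, impact vy=-1.163
  bounce: vy ← 0.55·1.163 = 0.640
Arc 6: start y=0.000, vy=0.640 → t=0.128, apex=0.020, x_land=30.693, impact vy=-0.640
  bounce: vy ← 0.55·0.640 = 0.352
Arc 7: start y=0.000, vy=0.352 → t=0.070, apex=0.006, x_land=31.133, impact vy=-0.352
  bounce: vy ← 0.55·0.352 = 0.194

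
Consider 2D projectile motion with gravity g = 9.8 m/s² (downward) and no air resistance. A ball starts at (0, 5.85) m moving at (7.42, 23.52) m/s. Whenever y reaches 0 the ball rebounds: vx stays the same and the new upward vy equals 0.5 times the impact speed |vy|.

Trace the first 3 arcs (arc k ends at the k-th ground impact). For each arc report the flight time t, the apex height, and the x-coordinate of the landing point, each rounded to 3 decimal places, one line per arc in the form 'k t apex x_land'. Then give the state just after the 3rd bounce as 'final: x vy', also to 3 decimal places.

Arc 1: start y=5.850, vy=23.520 → t=5.037, apex=34.074, x_land=37.375, impact vy=-25.843
  bounce: vy ← 0.5·25.843 = 12.921
Arc 2: start y=0.000, vy=12.921 → t=2.637, apex=8.518, x_land=56.941, impact vy=-12.921
  bounce: vy ← 0.5·12.921 = 6.461
Arc 3: start y=0.000, vy=6.461 → t=1.319, apex=2.130, x_land=66.725, impact vy=-6.461
  bounce: vy ← 0.5·6.461 = 3.230

1 5.037 34.074 37.375
2 2.637 8.518 56.941
3 1.319 2.130 66.725
final: 66.725 3.230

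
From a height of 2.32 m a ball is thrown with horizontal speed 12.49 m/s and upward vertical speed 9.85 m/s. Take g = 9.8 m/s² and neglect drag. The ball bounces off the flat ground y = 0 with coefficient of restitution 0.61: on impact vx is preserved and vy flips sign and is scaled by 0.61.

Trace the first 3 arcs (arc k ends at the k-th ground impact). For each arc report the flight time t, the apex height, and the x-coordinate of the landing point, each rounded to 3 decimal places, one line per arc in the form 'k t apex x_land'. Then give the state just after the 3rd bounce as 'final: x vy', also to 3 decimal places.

1 2.223 7.270 27.767
2 1.486 2.705 46.328
3 0.906 1.007 57.650
final: 57.650 2.709

Arc 1: start y=2.320, vy=9.850 → t=2.223, apex=7.270, x_land=27.767, impact vy=-11.937
  bounce: vy ← 0.61·11.937 = 7.282
Arc 2: start y=0.000, vy=7.282 → t=1.486, apex=2.705, x_land=46.328, impact vy=-7.282
  bounce: vy ← 0.61·7.282 = 4.442
Arc 3: start y=0.000, vy=4.442 → t=0.906, apex=1.007, x_land=57.650, impact vy=-4.442
  bounce: vy ← 0.61·4.442 = 2.709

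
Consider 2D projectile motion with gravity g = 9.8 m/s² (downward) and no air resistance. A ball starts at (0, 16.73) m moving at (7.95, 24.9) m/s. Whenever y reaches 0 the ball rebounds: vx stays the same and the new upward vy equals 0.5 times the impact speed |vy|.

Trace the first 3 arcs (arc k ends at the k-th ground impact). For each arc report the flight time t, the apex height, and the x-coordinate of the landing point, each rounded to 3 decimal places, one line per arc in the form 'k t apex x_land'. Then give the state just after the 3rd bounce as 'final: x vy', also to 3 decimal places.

Arc 1: start y=16.730, vy=24.900 → t=5.682, apex=48.363, x_land=45.176, impact vy=-30.788
  bounce: vy ← 0.5·30.788 = 15.394
Arc 2: start y=0.000, vy=15.394 → t=3.142, apex=12.091, x_land=70.152, impact vy=-15.394
  bounce: vy ← 0.5·15.394 = 7.697
Arc 3: start y=0.000, vy=7.697 → t=1.571, apex=3.023, x_land=82.640, impact vy=-7.697
  bounce: vy ← 0.5·7.697 = 3.849

1 5.682 48.363 45.176
2 3.142 12.091 70.152
3 1.571 3.023 82.640
final: 82.640 3.849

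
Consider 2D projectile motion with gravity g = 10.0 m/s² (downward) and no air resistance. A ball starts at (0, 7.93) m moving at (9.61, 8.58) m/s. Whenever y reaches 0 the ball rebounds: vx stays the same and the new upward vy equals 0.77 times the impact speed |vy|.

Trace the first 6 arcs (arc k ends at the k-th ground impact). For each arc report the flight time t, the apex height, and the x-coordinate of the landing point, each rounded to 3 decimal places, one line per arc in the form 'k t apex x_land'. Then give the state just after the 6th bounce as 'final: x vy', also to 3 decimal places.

Arc 1: start y=7.930, vy=8.580 → t=2.382, apex=11.611, x_land=22.890, impact vy=-15.239
  bounce: vy ← 0.77·15.239 = 11.734
Arc 2: start y=0.000, vy=11.734 → t=2.347, apex=6.884, x_land=45.442, impact vy=-11.734
  bounce: vy ← 0.77·11.734 = 9.035
Arc 3: start y=0.000, vy=9.035 → t=1.807, apex=4.082, x_land=62.807, impact vy=-9.035
  bounce: vy ← 0.77·9.035 = 6.957
Arc 4: start y=0.000, vy=6.957 → t=1.391, apex=2.420, x_land=76.179, impact vy=-6.957
  bounce: vy ← 0.77·6.957 = 5.357
Arc 5: start y=0.000, vy=5.357 → t=1.071, apex=1.435, x_land=86.474, impact vy=-5.357
  bounce: vy ← 0.77·5.357 = 4.125
Arc 6: start y=0.000, vy=4.125 → t=0.825, apex=0.851, x_land=94.402, impact vy=-4.125
  bounce: vy ← 0.77·4.125 = 3.176

1 2.382 11.611 22.890
2 2.347 6.884 45.442
3 1.807 4.082 62.807
4 1.391 2.420 76.179
5 1.071 1.435 86.474
6 0.825 0.851 94.402
final: 94.402 3.176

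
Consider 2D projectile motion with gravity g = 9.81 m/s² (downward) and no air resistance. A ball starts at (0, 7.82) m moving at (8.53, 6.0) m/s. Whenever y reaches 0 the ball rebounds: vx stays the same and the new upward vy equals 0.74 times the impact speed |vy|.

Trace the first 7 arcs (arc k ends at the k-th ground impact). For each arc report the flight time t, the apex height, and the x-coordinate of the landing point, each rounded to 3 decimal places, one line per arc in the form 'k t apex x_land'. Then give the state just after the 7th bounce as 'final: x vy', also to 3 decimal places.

Arc 1: start y=7.820, vy=6.000 → t=2.015, apex=9.655, x_land=17.185, impact vy=-13.763
  bounce: vy ← 0.74·13.763 = 10.185
Arc 2: start y=0.000, vy=10.185 → t=2.076, apex=5.287, x_land=34.896, impact vy=-10.185
  bounce: vy ← 0.74·10.185 = 7.537
Arc 3: start y=0.000, vy=7.537 → t=1.537, apex=2.895, x_land=48.003, impact vy=-7.537
  bounce: vy ← 0.74·7.537 = 5.577
Arc 4: start y=0.000, vy=5.577 → t=1.137, apex=1.585, x_land=57.702, impact vy=-5.577
  bounce: vy ← 0.74·5.577 = 4.127
Arc 5: start y=0.000, vy=4.127 → t=0.841, apex=0.868, x_land=64.880, impact vy=-4.127
  bounce: vy ← 0.74·4.127 = 3.054
Arc 6: start y=0.000, vy=3.054 → t=0.623, apex=0.475, x_land=70.191, impact vy=-3.054
  bounce: vy ← 0.74·3.054 = 2.260
Arc 7: start y=0.000, vy=2.260 → t=0.461, apex=0.260, x_land=74.121, impact vy=-2.260
  bounce: vy ← 0.74·2.260 = 1.672

1 2.015 9.655 17.185
2 2.076 5.287 34.896
3 1.537 2.895 48.003
4 1.137 1.585 57.702
5 0.841 0.868 64.880
6 0.623 0.475 70.191
7 0.461 0.260 74.121
final: 74.121 1.672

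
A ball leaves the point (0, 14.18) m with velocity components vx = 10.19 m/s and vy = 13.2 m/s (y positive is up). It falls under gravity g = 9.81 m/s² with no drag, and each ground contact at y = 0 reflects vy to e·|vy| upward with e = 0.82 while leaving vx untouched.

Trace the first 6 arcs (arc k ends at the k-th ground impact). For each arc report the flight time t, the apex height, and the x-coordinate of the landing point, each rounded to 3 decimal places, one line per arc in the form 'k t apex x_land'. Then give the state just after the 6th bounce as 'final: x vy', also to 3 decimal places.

1 3.514 23.061 35.806
2 3.556 15.506 72.042
3 2.916 10.426 101.755
4 2.391 7.011 126.120
5 1.961 4.714 146.099
6 1.608 3.170 162.482
final: 162.482 6.466

Arc 1: start y=14.180, vy=13.200 → t=3.514, apex=23.061, x_land=35.806, impact vy=-21.271
  bounce: vy ← 0.82·21.271 = 17.442
Arc 2: start y=0.000, vy=17.442 → t=3.556, apex=15.506, x_land=72.042, impact vy=-17.442
  bounce: vy ← 0.82·17.442 = 14.303
Arc 3: start y=0.000, vy=14.303 → t=2.916, apex=10.426, x_land=101.755, impact vy=-14.303
  bounce: vy ← 0.82·14.303 = 11.728
Arc 4: start y=0.000, vy=11.728 → t=2.391, apex=7.011, x_land=126.120, impact vy=-11.728
  bounce: vy ← 0.82·11.728 = 9.617
Arc 5: start y=0.000, vy=9.617 → t=1.961, apex=4.714, x_land=146.099, impact vy=-9.617
  bounce: vy ← 0.82·9.617 = 7.886
Arc 6: start y=0.000, vy=7.886 → t=1.608, apex=3.170, x_land=162.482, impact vy=-7.886
  bounce: vy ← 0.82·7.886 = 6.466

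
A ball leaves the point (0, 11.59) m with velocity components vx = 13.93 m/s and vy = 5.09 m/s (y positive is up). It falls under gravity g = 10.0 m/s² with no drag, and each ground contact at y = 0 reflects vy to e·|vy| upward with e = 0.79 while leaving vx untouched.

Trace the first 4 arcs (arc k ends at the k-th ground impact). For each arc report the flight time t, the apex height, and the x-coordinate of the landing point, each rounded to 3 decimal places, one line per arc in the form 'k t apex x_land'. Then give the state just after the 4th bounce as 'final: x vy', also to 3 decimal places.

Arc 1: start y=11.590, vy=5.090 → t=2.114, apex=12.885, x_land=29.453, impact vy=-16.053
  bounce: vy ← 0.79·16.053 = 12.682
Arc 2: start y=0.000, vy=12.682 → t=2.536, apex=8.042, x_land=64.785, impact vy=-12.682
  bounce: vy ← 0.79·12.682 = 10.019
Arc 3: start y=0.000, vy=10.019 → t=2.004, apex=5.019, x_land=92.697, impact vy=-10.019
  bounce: vy ← 0.79·10.019 = 7.915
Arc 4: start y=0.000, vy=7.915 → t=1.583, apex=3.132, x_land=114.748, impact vy=-7.915
  bounce: vy ← 0.79·7.915 = 6.253

1 2.114 12.885 29.453
2 2.536 8.042 64.785
3 2.004 5.019 92.697
4 1.583 3.132 114.748
final: 114.748 6.253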